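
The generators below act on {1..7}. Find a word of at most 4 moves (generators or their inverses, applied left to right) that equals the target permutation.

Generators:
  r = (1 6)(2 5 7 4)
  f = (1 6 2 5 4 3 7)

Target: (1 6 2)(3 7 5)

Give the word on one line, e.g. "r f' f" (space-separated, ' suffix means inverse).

r' r' f

  after r': (1 6)(2 4 7 5)
  after r': (2 7)(4 5)
  after f: (1 6 2)(3 7 5)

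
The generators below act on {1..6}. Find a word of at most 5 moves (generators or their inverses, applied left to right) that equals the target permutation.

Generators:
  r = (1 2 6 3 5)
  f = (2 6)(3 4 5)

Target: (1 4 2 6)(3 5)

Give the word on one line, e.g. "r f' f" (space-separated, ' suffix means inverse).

f' r' f'

  after f': (2 6)(3 5 4)
  after r': (1 5 4 6)
  after f': (1 4 2 6)(3 5)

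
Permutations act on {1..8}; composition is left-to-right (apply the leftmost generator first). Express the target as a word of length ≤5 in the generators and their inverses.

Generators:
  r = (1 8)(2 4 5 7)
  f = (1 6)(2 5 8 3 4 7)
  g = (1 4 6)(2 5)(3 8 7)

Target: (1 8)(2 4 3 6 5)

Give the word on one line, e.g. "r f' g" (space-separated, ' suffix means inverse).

f g r' r' r'

  after f: (1 6)(2 5 8 3 4 7)
  after g: (3 6 4)(5 7)
  after r': (1 8)(2 7 4 3 6)
  after r': (2 5 4 3 6 7)
  after r': (1 8)(2 4 3 6 5)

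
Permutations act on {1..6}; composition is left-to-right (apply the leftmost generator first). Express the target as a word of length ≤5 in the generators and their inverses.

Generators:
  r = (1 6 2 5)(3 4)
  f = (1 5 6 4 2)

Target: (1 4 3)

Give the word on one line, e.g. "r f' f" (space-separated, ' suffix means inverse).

r' f f

  after r': (1 5 2 6)(3 4)
  after f: (1 6 5)(2 4 3)
  after f: (1 4 3)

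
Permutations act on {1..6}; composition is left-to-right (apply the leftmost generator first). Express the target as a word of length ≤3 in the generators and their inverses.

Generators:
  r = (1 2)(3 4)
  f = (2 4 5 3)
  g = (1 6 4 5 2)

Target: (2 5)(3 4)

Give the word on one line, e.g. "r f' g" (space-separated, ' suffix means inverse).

  after f': (2 3 5 4)
  after f': (2 5)(3 4)

f' f'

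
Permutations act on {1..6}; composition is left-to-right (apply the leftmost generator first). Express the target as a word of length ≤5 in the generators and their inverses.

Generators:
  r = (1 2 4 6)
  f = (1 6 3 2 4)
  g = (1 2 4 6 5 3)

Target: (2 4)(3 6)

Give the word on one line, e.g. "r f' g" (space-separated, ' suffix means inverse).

g' f g'

  after g': (1 3 5 6 4 2)
  after f: (1 2 6)(3 5)
  after g': (2 4)(3 6)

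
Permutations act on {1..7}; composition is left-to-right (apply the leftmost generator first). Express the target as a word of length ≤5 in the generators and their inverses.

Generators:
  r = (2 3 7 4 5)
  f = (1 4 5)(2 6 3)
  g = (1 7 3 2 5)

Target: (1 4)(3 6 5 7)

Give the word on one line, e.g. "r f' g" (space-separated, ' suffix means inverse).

  after f: (1 4 5)(2 6 3)
  after f: (1 5 4)(2 3 6)
  after r': (1 4)(3 6 5 7)

f f r'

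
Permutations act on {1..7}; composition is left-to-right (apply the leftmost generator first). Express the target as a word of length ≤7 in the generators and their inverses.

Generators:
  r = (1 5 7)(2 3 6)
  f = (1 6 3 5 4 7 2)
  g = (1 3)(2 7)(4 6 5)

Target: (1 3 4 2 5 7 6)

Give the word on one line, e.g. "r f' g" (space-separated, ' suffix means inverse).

  after f: (1 6 3 5 4 7 2)
  after g': (1 4 2 3 6)
  after r: (1 4 3 2 6 5 7)
  after g': (1 5 2 4)(3 7)
  after f': (1 3 4 2 5 7 6)

f g' r g' f'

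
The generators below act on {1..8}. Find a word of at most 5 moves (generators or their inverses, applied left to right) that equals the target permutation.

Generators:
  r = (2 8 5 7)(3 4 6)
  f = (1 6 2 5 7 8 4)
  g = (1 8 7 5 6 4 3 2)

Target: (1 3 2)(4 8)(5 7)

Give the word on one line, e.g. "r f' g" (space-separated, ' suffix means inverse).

  after f': (1 4 8 7 5 2 6)
  after r: (1 6)(2 3 4 5 8)
  after r: (1 3 6)(2 4 7)
  after f: (1 3 2)(4 8)(5 7)

f' r r f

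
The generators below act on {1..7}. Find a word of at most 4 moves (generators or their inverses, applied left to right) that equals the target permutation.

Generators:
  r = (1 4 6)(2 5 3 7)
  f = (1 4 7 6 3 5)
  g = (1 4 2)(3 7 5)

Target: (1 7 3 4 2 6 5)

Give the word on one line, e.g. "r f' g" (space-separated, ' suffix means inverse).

r' g' f'

  after r': (1 6 4)(2 7 3 5)
  after g': (1 6)(2 3 7 5 4)
  after f': (1 7 3 4 2 6 5)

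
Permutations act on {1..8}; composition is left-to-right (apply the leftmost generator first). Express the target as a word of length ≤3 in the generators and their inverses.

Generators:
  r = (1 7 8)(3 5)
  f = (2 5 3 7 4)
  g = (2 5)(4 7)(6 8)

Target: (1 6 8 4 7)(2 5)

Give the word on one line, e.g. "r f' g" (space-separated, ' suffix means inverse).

r r g

  after r: (1 7 8)(3 5)
  after r: (1 8 7)
  after g: (1 6 8 4 7)(2 5)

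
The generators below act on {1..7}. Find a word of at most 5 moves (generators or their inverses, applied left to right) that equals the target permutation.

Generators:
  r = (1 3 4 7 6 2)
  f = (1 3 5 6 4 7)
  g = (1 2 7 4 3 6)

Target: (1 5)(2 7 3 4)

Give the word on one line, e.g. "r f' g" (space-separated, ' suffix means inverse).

  after f': (1 7 4 6 5 3)
  after g: (1 4)(2 7 3)(5 6)
  after r': (1 3 6 5 7)(2 4)
  after f: (1 5)(2 7 3 4)

f' g r' f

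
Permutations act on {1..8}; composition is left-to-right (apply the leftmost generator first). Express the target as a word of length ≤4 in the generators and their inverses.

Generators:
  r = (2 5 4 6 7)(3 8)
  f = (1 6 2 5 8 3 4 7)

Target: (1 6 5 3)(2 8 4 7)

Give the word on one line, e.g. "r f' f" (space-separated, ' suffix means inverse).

  after f: (1 6 2 5 8 3 4 7)
  after r: (1 7)(2 4)(3 6 5)
  after f': (1 4 6 2 3)(5 8)
  after r: (1 6 5 3)(2 8 4 7)

f r f' r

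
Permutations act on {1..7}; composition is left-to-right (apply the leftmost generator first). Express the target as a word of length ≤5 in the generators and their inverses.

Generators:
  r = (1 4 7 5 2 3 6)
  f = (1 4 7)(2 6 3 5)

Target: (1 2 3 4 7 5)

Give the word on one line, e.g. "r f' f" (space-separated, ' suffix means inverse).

  after f': (1 7 4)(2 5 3 6)
  after r: (1 5 6 3)
  after r: (1 2 3 4 7 5)

f' r r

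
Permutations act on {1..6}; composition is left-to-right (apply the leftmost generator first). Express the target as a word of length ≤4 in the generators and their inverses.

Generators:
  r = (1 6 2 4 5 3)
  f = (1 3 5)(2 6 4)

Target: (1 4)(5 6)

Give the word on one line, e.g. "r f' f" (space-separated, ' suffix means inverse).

r' f r'

  after r': (1 3 5 4 2 6)
  after f: (1 5 2 4 6 3)
  after r': (1 4)(5 6)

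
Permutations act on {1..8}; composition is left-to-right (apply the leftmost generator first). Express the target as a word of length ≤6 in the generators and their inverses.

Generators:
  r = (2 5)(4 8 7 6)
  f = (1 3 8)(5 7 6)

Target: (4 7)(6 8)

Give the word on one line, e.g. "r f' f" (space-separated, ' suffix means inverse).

  after r: (2 5)(4 8 7 6)
  after r: (4 7)(6 8)
  after f': (1 8 7 4 5 6 3)
  after f': (1 3 8 5 7 4 6)
  after f': (4 7)(6 8)

r r f' f' f'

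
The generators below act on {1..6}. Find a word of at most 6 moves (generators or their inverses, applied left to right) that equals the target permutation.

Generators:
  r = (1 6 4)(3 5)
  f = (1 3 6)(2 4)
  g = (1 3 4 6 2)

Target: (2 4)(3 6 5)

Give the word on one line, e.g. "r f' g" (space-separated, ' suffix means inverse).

  after r': (1 4 6)(3 5)
  after r': (1 6 4)
  after g': (1 4 2 6 3)
  after r: (2 4)(3 6 5)

r' r' g' r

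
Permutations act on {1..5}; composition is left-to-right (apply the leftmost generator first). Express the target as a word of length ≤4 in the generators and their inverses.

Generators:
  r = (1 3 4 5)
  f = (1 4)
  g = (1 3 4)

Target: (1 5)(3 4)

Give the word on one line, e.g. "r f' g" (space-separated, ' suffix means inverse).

  after f': (1 4)
  after r: (1 5)(3 4)

f' r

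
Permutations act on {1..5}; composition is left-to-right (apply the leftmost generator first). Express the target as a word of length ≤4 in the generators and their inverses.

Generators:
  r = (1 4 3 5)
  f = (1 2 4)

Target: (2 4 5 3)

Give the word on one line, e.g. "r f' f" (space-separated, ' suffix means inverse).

f' f' r' f'

  after f': (1 4 2)
  after f': (1 2 4)
  after r': (1 2)(3 4 5)
  after f': (2 4 5 3)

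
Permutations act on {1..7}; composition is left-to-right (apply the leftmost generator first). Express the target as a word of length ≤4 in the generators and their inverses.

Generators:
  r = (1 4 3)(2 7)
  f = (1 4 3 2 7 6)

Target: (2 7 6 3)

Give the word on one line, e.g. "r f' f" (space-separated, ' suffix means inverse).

  after f: (1 4 3 2 7 6)
  after r: (1 3 7 6 4)
  after r: (2 7 6 3)

f r r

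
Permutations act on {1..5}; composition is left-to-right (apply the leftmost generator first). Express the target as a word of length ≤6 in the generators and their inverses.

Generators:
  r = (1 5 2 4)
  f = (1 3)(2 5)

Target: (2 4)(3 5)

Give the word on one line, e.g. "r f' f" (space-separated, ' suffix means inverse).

f r r f'

  after f: (1 3)(2 5)
  after r: (1 3 5 4)
  after r: (1 3 2 4 5)
  after f': (2 4)(3 5)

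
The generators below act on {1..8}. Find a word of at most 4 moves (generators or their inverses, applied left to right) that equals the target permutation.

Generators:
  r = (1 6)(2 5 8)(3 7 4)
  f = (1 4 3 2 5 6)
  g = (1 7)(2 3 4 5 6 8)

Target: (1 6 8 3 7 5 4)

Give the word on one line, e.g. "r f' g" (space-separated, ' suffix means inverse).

  after r': (1 6)(2 8 5)(3 4 7)
  after f': (1 5 3)(2 8)(4 7)
  after g: (1 6 8 3 7 5 4)

r' f' g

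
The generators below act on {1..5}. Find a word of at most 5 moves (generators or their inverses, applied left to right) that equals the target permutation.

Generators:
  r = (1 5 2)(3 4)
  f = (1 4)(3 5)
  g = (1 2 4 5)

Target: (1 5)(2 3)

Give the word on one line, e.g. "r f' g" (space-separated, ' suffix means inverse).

  after r: (1 5 2)(3 4)
  after g: (3 5 4)
  after g: (1 2 4 3)
  after r': (1 5)(2 3)

r g g r'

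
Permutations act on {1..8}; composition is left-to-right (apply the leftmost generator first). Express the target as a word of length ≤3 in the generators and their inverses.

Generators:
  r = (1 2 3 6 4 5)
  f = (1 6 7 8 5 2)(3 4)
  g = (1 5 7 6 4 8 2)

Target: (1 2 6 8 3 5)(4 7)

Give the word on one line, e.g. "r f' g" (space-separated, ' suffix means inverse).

r g r

  after r: (1 2 3 6 4 5)
  after g: (2 3 4 7 6 8)
  after r: (1 2 6 8 3 5)(4 7)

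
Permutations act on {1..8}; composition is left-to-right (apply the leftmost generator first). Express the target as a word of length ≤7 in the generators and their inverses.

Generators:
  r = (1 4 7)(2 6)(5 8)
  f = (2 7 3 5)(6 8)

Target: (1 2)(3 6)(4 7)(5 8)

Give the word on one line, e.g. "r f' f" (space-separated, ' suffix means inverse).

  after f: (2 7 3 5)(6 8)
  after r': (1 7 3 8 2 4)(5 6)
  after f': (1 2 4)(3 6)(5 8)
  after r: (1 6 3 2 7)
  after r: (1 2)(3 6)(4 7)(5 8)

f r' f' r r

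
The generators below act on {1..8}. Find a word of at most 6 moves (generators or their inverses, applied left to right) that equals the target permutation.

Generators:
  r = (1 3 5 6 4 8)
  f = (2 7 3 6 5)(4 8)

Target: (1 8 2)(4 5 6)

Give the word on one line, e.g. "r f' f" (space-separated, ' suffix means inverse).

  after f': (2 5 6 3 7)(4 8)
  after r': (1 8 6)(2 3 7)
  after r': (1 4 6 8 5 3 7 2)
  after f: (1 8 2)(4 5 6)

f' r' r' f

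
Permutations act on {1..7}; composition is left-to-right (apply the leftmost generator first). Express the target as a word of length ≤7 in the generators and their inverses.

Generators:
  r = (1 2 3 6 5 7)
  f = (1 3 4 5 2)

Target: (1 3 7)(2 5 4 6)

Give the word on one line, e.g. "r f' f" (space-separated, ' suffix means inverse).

r f' r' f' r'

  after r: (1 2 3 6 5 7)
  after f': (1 5 7 2)(3 6 4)
  after r': (1 6 4 2 7)
  after f': (1 6 3)(2 7)(4 5)
  after r': (1 3 7)(2 5 4 6)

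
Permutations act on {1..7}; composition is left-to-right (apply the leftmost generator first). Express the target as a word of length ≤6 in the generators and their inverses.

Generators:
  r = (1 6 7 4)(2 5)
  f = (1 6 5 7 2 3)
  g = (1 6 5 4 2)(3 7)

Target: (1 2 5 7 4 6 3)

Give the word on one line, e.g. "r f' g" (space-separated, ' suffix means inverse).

  after f': (1 3 2 7 5 6)
  after f': (1 2 5)(3 7 6)
  after r: (1 5 6 3 4)
  after r: (1 2 5 7 4 6 3)

f' f' r r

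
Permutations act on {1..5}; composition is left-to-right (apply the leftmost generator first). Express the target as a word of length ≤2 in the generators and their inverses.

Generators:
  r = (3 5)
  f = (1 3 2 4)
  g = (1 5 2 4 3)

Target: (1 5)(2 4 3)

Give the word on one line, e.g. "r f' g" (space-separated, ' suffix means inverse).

  after r: (3 5)
  after g: (1 5)(2 4 3)

r g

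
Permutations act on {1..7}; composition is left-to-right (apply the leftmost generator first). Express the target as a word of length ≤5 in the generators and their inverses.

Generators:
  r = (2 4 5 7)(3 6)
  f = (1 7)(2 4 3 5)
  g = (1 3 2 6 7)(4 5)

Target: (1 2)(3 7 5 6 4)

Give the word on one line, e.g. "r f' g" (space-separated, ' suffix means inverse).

  after r': (2 7 5 4)(3 6)
  after g': (1 7 4 3 2 6)
  after g': (1 6 7 5 4)
  after r': (1 3 6 5 2 7 4)
  after g: (1 2)(3 7 5 6 4)

r' g' g' r' g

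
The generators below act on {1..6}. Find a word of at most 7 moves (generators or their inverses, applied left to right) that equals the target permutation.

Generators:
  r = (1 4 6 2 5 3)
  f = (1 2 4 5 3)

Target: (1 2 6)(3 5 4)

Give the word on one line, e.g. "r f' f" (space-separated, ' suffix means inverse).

f r' f r' f'

  after f: (1 2 4 5 3)
  after r': (1 6 4 2)
  after f: (1 6 5 3)
  after r': (1 4)(2 6)
  after f': (1 2 6)(3 5 4)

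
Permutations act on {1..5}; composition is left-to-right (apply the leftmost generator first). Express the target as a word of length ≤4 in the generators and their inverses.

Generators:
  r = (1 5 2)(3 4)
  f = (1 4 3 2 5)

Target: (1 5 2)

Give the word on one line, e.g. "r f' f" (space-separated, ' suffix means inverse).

r' r'

  after r': (1 2 5)(3 4)
  after r': (1 5 2)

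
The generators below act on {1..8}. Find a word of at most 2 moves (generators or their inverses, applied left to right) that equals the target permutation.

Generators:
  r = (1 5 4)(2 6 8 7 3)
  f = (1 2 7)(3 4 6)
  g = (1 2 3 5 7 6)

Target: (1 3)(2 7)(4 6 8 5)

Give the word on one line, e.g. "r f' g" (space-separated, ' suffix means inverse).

  after r: (1 5 4)(2 6 8 7 3)
  after g': (1 3)(2 7)(4 6 8 5)

r g'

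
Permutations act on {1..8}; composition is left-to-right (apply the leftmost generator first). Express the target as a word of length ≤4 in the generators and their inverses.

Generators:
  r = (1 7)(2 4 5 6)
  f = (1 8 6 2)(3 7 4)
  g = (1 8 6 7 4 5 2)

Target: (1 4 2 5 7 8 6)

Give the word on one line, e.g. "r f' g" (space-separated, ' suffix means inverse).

  after r: (1 7)(2 4 5 6)
  after g: (1 4 2 5 7 8 6)

r g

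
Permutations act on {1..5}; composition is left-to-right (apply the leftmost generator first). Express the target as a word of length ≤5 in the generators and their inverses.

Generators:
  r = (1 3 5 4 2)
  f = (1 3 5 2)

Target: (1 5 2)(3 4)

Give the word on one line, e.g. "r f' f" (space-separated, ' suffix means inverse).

  after f': (1 2 5 3)
  after r': (1 4 5)(2 3)
  after r': (1 5 2)(3 4)

f' r' r'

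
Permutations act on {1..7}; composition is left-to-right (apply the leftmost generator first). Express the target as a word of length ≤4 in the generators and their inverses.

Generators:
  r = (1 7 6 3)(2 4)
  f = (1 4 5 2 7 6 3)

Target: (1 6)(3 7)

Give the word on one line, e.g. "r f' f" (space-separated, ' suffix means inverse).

  after r': (1 3 6 7)(2 4)
  after f': (1 6 2)(3 7)(4 5)
  after r: (1 3 6 4 5 2 7)
  after f': (1 6)(3 7)

r' f' r f'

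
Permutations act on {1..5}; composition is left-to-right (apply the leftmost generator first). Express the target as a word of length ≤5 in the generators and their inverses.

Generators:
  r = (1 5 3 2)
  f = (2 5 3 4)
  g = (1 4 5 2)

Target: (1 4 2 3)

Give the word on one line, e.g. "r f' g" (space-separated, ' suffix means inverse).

  after g: (1 4 5 2)
  after r: (1 4 3 2 5)
  after g: (1 5 4 3)
  after r': (2 3)(4 5)
  after g: (1 4 2 3)

g r g r' g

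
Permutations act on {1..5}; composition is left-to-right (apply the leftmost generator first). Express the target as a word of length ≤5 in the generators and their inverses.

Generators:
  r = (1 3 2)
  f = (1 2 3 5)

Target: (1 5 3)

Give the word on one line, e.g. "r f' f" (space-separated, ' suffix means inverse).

  after r': (1 2 3)
  after f: (1 3 2 5)
  after f: (1 5 2)
  after r: (1 5)(2 3)
  after r: (1 5 3)

r' f f r r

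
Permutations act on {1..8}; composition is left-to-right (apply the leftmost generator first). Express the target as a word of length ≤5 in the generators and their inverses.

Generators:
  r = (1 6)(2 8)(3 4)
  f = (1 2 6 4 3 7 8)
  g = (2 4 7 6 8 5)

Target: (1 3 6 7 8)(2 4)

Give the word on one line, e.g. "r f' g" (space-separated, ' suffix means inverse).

f f f r'

  after f: (1 2 6 4 3 7 8)
  after f: (1 6 3 8 2 4 7)
  after f: (1 4 8 6 7 2 3)
  after r': (1 3 6 7 8)(2 4)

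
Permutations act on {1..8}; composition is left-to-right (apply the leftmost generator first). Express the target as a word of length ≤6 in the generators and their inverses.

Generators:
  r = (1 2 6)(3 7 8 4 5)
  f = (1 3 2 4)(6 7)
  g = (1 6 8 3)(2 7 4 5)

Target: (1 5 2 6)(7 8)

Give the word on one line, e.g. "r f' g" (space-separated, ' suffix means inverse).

g r r g' f

  after g: (1 6 8 3)(2 7 4 5)
  after r: (2 8 7 5 6 4 3)
  after r: (1 2 4 7 3 6 5)
  after g': (1 5 3)(2 7 8 6 4)
  after f: (1 5 2 6)(7 8)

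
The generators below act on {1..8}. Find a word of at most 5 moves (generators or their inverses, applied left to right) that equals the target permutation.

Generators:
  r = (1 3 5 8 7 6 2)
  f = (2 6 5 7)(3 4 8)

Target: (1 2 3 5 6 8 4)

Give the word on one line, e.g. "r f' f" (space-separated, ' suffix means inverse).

  after f: (2 6 5 7)(3 4 8)
  after f: (2 5)(3 8 4)(6 7)
  after r': (1 2 3 5 6 8 4)

f f r'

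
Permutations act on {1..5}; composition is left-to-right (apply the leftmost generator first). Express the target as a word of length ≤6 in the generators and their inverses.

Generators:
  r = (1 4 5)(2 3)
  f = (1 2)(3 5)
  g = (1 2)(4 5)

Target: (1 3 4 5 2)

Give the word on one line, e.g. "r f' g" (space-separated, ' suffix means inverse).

  after r': (1 5 4)(2 3)
  after g: (1 4 2 3)
  after r: (1 5)(3 4)
  after f: (1 3 4 5 2)

r' g r f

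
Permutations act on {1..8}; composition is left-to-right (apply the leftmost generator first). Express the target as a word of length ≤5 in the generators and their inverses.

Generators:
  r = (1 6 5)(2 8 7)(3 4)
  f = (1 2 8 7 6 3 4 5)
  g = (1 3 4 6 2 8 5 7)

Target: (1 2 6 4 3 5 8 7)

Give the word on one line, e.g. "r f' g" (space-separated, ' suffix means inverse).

r' g r

  after r': (1 5 6)(2 7 8)(3 4)
  after g: (1 7 5 2)(3 6)
  after r: (1 2 6 4 3 5 8 7)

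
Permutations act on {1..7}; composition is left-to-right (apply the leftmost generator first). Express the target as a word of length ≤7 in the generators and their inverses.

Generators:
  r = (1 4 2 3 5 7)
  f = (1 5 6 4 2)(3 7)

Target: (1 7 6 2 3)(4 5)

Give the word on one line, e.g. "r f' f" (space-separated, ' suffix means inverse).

  after r': (1 7 5 3 2 4)
  after f': (1 3 4 2 6 5 7)
  after r: (1 5)(2 6 7 4 3)
  after f': (2 5)(3 4 7 6)
  after r': (1 7 6 2 3)(4 5)

r' f' r f' r'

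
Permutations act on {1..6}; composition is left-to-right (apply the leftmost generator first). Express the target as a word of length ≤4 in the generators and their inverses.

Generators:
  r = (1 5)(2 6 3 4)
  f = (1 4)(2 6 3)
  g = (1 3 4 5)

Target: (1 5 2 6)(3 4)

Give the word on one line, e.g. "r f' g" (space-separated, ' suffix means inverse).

g' g' f g'

  after g': (1 5 4 3)
  after g': (1 4)(3 5)
  after f: (2 6 3 5)
  after g': (1 5 2 6)(3 4)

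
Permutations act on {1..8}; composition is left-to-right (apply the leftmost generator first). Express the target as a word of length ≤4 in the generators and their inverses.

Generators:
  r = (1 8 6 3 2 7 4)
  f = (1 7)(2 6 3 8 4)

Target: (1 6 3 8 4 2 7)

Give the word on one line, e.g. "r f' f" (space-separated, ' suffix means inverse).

  after f: (1 7)(2 6 3 8 4)
  after r': (1 2 8 7 4 3)
  after r': (1 3 4 6 8 2)
  after f': (1 6 3 8 4 2 7)

f r' r' f'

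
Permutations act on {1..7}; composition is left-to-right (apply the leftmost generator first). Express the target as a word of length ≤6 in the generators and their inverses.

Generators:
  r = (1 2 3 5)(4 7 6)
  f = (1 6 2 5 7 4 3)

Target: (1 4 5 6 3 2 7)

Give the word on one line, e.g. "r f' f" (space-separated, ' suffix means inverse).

  after r': (1 5 3 2)(4 6 7)
  after f': (1 2 3 6 5 4)
  after f': (1 6 2 4 3)(5 7)
  after r: (1 4 5 6 3 2 7)

r' f' f' r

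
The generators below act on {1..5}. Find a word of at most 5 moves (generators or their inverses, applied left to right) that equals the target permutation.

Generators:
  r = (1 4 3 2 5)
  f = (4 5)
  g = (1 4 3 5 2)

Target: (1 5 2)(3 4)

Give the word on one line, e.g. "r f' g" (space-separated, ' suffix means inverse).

r' r' f r

  after r': (1 5 2 3 4)
  after r': (1 2 4 5 3)
  after f: (1 2 5 3)
  after r: (1 5 2)(3 4)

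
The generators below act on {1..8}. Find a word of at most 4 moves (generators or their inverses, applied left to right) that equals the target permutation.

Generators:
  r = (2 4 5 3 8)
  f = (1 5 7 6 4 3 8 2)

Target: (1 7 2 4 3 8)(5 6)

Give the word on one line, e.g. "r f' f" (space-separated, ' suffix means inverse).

  after f: (1 5 7 6 4 3 8 2)
  after f: (1 7 4 8)(2 5 6 3)
  after r': (1 7 2 4 3 8)(5 6)

f f r'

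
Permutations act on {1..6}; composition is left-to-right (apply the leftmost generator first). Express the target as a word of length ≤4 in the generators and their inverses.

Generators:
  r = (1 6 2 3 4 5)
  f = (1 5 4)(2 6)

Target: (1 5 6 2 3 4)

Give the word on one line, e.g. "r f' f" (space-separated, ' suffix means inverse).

  after f: (1 5 4)(2 6)
  after f: (1 4 5)
  after r: (1 5 6 2 3 4)

f f r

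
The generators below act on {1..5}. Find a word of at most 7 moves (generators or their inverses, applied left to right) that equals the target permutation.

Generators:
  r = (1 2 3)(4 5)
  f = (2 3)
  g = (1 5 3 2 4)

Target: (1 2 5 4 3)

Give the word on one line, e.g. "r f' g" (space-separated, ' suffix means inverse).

r' g' g' r' g

  after r': (1 3 2)(4 5)
  after g': (1 5 2 4)
  after g': (3 5)
  after r': (1 3 4 5 2)
  after g: (1 2 5 4 3)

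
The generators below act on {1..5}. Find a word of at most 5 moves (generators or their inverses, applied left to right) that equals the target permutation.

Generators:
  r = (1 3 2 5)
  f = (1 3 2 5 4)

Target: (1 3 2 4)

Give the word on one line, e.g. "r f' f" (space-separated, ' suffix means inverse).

f r f'

  after f: (1 3 2 5 4)
  after r: (1 2)(3 5 4)
  after f': (1 3 2 4)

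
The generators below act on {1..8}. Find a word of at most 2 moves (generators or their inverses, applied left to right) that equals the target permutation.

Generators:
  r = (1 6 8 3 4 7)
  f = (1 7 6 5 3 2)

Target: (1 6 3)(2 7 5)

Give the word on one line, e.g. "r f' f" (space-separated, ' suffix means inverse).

  after f: (1 7 6 5 3 2)
  after f: (1 6 3)(2 7 5)

f f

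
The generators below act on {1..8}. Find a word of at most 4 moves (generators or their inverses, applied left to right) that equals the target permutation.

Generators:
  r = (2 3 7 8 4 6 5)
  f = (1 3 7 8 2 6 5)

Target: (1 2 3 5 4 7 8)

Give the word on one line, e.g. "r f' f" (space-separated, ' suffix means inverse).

f' r' f'

  after f': (1 5 6 2 8 7 3)
  after r': (1 6 5 4 8 3)(2 7)
  after f': (1 2 3 5 4 7 8)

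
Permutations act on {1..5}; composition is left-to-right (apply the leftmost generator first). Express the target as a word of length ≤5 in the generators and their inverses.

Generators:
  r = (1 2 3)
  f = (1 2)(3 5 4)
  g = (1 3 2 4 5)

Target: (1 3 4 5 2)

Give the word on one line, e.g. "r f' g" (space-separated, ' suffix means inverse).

r' g r

  after r': (1 3 2)
  after g: (1 2 3 4 5)
  after r: (1 3 4 5 2)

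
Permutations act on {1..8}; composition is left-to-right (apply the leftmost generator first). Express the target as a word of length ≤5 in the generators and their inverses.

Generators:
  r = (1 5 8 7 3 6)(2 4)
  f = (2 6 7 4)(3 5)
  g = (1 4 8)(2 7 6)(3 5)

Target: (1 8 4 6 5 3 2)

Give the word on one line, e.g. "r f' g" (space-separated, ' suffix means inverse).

f' r g g r

  after f': (2 4 7 6)(3 5)
  after r: (1 5 6 4 3 8 7)
  after g: (1 3)(2 7 4 5)(6 8)
  after g: (1 5 7 8 2 6)(3 4)
  after r: (1 8 4 6 5 3 2)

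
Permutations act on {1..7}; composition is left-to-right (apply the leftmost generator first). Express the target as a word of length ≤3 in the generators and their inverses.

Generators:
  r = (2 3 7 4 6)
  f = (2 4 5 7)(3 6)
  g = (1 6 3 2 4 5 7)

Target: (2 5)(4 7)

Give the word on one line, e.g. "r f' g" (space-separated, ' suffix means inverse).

f f

  after f: (2 4 5 7)(3 6)
  after f: (2 5)(4 7)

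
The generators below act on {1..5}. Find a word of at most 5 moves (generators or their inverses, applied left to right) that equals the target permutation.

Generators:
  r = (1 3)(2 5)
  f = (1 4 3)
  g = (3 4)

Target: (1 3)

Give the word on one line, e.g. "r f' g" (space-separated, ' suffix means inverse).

  after g: (3 4)
  after f: (1 4)
  after f: (1 3)
  after r': (2 5)
  after r': (1 3)

g f f r' r'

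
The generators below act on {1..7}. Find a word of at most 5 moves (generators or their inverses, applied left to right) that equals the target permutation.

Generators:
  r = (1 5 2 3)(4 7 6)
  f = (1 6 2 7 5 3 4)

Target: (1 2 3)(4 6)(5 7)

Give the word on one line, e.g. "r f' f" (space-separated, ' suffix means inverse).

  after f: (1 6 2 7 5 3 4)
  after r: (1 4 5)(2 6 3 7)
  after r: (1 7 3 6)(2 4)
  after f': (1 2 3)(4 6)(5 7)

f r r f'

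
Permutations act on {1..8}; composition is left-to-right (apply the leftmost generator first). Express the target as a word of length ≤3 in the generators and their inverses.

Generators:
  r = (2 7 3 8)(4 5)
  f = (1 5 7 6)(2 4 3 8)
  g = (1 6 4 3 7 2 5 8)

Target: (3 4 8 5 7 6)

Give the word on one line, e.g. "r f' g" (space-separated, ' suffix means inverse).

  after r: (2 7 3 8)(4 5)
  after f': (1 6 7 4)(2 5)
  after g': (3 4 8 5 7 6)

r f' g'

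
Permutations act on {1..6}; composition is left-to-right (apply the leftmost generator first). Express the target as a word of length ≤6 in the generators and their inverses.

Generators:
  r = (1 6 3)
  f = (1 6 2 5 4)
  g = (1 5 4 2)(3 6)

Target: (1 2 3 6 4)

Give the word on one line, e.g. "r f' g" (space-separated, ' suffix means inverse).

f r' g' r'

  after f: (1 6 2 5 4)
  after r': (2 5 4 3 6)
  after g': (1 2)(4 6)
  after r': (1 2 3 6 4)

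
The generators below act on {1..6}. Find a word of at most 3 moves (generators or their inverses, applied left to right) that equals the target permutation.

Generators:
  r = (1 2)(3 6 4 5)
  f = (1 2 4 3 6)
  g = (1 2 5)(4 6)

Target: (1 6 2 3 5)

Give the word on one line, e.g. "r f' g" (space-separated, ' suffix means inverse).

  after r': (1 2)(3 5 4 6)
  after f': (2 6 4 3 5)
  after f': (1 6 2 3 5)

r' f' f'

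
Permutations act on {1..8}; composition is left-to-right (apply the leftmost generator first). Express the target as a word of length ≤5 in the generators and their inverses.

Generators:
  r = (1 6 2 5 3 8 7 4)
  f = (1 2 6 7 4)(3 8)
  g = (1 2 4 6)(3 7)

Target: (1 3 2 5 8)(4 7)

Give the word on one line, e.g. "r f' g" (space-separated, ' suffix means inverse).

f r r f f

  after f: (1 2 6 7 4)(3 8)
  after r: (1 5 3 7)(4 6)
  after r: (1 3 4 2 5 8 7 6)
  after f: (1 8 4 6 2 5 3)
  after f: (1 3 2 5 8)(4 7)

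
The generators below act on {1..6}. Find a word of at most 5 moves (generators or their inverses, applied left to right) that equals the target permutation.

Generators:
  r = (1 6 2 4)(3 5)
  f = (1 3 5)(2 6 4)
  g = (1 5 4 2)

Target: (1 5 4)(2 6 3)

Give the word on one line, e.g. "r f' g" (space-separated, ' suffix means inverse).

f' r r f' r'

  after f': (1 5 3)(2 4 6)
  after r: (1 3 6 4 2)
  after r: (1 5 3 2 6)
  after f': (1 3 4 6 5)
  after r': (1 5 4)(2 6 3)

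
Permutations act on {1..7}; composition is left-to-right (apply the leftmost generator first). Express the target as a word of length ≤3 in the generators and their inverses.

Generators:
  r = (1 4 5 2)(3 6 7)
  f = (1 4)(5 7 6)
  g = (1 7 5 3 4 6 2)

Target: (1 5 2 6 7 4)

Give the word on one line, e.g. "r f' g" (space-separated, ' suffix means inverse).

r' f r'

  after r': (1 2 5 4)(3 7 6)
  after f: (1 2 7 5)(3 6)
  after r': (1 5 2 6 7 4)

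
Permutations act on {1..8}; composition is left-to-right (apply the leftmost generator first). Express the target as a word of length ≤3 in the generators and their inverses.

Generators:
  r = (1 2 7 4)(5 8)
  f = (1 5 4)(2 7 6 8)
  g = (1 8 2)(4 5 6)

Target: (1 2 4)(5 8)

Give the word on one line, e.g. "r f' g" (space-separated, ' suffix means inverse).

f' r g'

  after f': (1 4 5)(2 8 6 7)
  after r: (2 5)(4 8 6)
  after g': (1 2 4)(5 8)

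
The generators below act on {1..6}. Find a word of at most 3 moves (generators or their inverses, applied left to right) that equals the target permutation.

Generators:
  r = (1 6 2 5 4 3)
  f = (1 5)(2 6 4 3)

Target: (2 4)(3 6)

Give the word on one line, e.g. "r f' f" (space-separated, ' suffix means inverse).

f' f'

  after f': (1 5)(2 3 4 6)
  after f': (2 4)(3 6)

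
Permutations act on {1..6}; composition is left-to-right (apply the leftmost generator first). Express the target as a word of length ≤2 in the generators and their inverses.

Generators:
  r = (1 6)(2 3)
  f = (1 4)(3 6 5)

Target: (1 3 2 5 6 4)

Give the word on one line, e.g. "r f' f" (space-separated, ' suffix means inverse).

  after r: (1 6)(2 3)
  after f': (1 3 2 5 6 4)

r f'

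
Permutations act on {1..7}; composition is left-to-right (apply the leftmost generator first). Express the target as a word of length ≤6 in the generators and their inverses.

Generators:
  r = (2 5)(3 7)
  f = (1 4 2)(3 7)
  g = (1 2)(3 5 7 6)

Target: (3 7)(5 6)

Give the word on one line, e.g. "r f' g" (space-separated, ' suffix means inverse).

f g' f g

  after f: (1 4 2)(3 7)
  after g': (1 4)(3 5)(6 7)
  after f: (1 2)(3 5 7 6)
  after g: (3 7)(5 6)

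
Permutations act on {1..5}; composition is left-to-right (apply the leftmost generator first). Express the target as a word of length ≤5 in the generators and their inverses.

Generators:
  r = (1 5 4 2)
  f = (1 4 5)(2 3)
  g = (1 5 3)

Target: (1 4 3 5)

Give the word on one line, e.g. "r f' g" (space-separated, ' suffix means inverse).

f' r' f

  after f': (1 5 4)(2 3)
  after r': (2 3 4)
  after f: (1 4 3 5)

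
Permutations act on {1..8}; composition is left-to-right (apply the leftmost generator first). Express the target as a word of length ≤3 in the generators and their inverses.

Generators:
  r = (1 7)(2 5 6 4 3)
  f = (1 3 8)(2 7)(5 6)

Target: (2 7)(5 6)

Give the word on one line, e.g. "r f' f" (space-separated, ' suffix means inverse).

f' f' f'

  after f': (1 8 3)(2 7)(5 6)
  after f': (1 3 8)
  after f': (2 7)(5 6)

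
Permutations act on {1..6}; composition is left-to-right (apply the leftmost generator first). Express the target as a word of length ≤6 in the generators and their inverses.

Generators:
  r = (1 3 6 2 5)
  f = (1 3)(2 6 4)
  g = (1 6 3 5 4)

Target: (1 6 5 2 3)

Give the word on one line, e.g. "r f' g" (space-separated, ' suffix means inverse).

  after f: (1 3)(2 6 4)
  after r': (2 3 5)(4 6)
  after f: (1 3 5 6 2)
  after r: (1 6 5 2 3)

f r' f r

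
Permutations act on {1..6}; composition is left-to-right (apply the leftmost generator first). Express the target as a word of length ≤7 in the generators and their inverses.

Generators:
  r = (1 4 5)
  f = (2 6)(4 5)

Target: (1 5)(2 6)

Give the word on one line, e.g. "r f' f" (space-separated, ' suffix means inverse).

r r f' r' r'

  after r: (1 4 5)
  after r: (1 5 4)
  after f': (1 4)(2 6)
  after r': (2 6)(4 5)
  after r': (1 5)(2 6)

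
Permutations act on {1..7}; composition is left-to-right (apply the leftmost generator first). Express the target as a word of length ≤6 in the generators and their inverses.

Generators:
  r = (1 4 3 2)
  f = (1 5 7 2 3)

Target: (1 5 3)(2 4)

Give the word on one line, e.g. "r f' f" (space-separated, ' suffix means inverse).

f f r f'

  after f: (1 5 7 2 3)
  after f: (1 7 3 5 2)
  after r: (1 7 2 4 3 5)
  after f': (1 5 3)(2 4)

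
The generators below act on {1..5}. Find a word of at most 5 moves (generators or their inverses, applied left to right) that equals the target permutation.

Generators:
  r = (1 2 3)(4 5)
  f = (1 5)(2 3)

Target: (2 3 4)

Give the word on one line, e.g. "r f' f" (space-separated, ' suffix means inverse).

  after r: (1 2 3)(4 5)
  after f: (1 3 5 4)
  after f: (1 2 3)(4 5)
  after f: (1 3 5 4)
  after r: (2 3 4)

r f f f r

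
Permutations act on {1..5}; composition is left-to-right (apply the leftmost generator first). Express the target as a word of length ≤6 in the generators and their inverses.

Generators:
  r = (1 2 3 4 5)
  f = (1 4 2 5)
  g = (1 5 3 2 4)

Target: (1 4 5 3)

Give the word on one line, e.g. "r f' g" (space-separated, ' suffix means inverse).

  after r': (1 5 4 3 2)
  after g': (2 4 5)
  after r: (1 2 5 3 4)
  after f': (1 4 5 3)

r' g' r f'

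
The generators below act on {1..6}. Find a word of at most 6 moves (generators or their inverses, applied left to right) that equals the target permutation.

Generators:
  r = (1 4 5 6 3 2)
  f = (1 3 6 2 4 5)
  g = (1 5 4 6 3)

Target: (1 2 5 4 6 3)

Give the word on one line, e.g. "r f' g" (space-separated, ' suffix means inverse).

g f' r g f'

  after g: (1 5 4 6 3)
  after f': (1 4 3 5 2 6)
  after r: (1 5)(2 3 6 4)
  after g: (1 4 2)
  after f': (1 2 5 4 6 3)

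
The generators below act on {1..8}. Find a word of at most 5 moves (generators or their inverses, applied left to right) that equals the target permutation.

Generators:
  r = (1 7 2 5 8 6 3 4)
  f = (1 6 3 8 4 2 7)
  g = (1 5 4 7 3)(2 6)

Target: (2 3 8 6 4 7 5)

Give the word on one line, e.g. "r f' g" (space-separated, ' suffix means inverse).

f r' f r

  after f: (1 6 3 8 4 2 7)
  after r': (1 8 3 5 2)(4 7)
  after f: (1 4)(2 6 3 5 7)
  after r: (2 3 8 6 4 7 5)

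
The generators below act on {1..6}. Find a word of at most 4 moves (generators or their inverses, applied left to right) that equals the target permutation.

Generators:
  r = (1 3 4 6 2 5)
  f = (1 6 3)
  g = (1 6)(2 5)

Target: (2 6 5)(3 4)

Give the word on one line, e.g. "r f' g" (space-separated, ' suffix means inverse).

f' g g r'

  after f': (1 3 6)
  after g: (1 3)(2 5)
  after g: (1 3 6)
  after r': (2 6 5)(3 4)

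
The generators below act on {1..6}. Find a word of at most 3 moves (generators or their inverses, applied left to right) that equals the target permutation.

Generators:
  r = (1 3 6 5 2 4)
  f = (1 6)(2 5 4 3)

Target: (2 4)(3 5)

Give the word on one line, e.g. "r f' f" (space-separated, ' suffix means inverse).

  after f: (1 6)(2 5 4 3)
  after f: (2 4)(3 5)

f f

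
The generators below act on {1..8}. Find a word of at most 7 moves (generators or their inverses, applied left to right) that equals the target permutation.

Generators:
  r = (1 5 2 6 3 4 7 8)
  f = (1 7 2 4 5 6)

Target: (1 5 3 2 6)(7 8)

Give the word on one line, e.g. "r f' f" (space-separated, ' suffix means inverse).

  after r': (1 8 7 4 3 6 2 5)
  after f: (1 8 2 6 4 3)(5 7)
  after r': (1 7)(3 8 5 4 6)
  after r': (1 4 2 5 3 7 8)
  after f: (1 5 3 2 6)(7 8)

r' f r' r' f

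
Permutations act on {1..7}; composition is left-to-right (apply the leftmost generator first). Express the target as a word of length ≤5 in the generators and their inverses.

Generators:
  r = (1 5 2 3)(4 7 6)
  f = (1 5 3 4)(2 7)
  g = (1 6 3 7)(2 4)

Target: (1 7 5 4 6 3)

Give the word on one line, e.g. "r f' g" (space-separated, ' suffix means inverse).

f r' g'

  after f: (1 5 3 4)(2 7)
  after r': (2 4 3 6 7 5)
  after g': (1 7 5 4 6 3)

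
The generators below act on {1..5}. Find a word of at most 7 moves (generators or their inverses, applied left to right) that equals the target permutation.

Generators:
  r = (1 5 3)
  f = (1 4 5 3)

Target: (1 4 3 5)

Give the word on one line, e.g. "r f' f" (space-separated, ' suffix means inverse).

  after f: (1 4 5 3)
  after r': (1 4)
  after f': (3 5 4)
  after r: (1 5 4)
  after f': (1 4 3 5)

f r' f' r f'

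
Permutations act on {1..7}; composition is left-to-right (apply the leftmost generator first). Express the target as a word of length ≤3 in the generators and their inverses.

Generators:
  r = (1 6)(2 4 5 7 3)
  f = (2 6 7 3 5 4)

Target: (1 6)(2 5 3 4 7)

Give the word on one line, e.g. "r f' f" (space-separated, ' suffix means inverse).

  after r': (1 6)(2 3 7 5 4)
  after r': (2 7 4 3 5)
  after r': (1 6)(2 5 3 4 7)

r' r' r'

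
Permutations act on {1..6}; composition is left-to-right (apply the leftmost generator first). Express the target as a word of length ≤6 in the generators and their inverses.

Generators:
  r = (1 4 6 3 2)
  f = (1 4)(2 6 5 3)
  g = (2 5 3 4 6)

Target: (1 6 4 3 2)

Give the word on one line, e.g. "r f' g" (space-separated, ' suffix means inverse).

r' f r f f

  after r': (1 2 3 6 4)
  after f: (1 6)(3 5)
  after r: (1 3 5 2)(4 6)
  after f: (1 2 4 5 6)
  after f: (1 6 4 3 2)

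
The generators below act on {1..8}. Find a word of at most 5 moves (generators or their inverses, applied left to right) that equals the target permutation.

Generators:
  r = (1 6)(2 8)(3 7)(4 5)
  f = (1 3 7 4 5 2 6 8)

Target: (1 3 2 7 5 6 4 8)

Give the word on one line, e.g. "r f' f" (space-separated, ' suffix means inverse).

r f f f

  after r: (1 6)(2 8)(3 7)(4 5)
  after f: (1 8 6 3 4 2)
  after f: (2 3 5)(4 6 7)
  after f: (1 3 2 7 5 6 4 8)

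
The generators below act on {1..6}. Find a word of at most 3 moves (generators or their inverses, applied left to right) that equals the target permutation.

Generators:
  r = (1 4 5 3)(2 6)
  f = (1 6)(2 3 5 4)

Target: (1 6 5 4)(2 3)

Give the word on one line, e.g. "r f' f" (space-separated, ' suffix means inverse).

  after f': (1 6)(2 4 5 3)
  after r: (1 2 5)(3 6 4)
  after r: (1 6 5 4)(2 3)

f' r r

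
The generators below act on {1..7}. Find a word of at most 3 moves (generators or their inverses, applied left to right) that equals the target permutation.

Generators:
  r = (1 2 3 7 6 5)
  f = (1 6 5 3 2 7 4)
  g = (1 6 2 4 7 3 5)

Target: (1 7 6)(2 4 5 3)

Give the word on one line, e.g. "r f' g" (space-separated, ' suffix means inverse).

  after f': (1 4 7 2 3 5 6)
  after r': (1 4 3 6 5 7)
  after g: (1 7 6)(2 4 5 3)

f' r' g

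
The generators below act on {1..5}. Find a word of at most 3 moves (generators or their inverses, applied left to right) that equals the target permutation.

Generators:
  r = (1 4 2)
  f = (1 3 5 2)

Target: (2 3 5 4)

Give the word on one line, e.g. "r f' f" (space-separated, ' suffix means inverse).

r f r'

  after r: (1 4 2)
  after f: (1 4)(2 3 5)
  after r': (2 3 5 4)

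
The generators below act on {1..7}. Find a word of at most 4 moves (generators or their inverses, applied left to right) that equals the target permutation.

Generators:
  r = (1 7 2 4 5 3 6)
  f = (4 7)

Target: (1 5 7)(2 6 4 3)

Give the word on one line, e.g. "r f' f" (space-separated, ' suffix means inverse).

f' r' r' r'

  after f': (4 7)
  after r': (1 6 3 5 4)(2 7)
  after r': (1 3 4 6 5 2)
  after r': (1 5 7)(2 6 4 3)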